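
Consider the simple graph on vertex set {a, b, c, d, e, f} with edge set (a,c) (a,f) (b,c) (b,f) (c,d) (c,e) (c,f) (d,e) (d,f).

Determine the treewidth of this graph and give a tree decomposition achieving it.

Treewidth 2.
One such decomposition:
Bags: B1 = {a, c, f}  B2 = {c, d, f}  B3 = {c, d, e}  B4 = {b, c, f}
Tree: B1–B2, B2–B3, B1–B4

Every bag has size at most 3, so the width is 3 − 1 = 2 and tw(G) ≤ 2. For the lower bound, the 3 vertices {c, d, e} are pairwise adjacent, and any tree decomposition puts a clique entirely inside one bag — forcing width ≥ 2. Combining the bounds, tw(G) = 2.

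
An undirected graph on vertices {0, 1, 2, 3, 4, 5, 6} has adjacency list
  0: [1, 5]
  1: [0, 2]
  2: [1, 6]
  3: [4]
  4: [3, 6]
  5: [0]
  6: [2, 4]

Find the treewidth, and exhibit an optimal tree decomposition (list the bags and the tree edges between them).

The largest bag has 2 vertices, giving width 1; this decomposition certifies tw(G) ≤ 1. Since G has at least one edge (e.g. 5–0), it is not an edgeless graph, so tw(G) ≥ 1. Combining the bounds, tw(G) = 1.

Treewidth 1.
Bags: B1 = {0, 5}  B2 = {0, 1}  B3 = {1, 2}  B4 = {2, 6}  B5 = {4, 6}  B6 = {3, 4}
Tree: B1–B2, B2–B3, B3–B4, B4–B5, B5–B6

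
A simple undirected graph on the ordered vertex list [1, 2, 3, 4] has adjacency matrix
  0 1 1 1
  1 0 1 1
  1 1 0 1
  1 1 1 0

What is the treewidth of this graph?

3

A width-3 tree decomposition is:
Bags: B1 = {1, 2, 3, 4}
Tree: (single bag)
With just one bag of size 4, the width is 4 − 1 = 3, so tw(G) ≤ 3. Conversely, {1, 2, 3, 4} is a clique of size 4, and the vertices of any clique must share a bag in every tree decomposition; so some bag has ≥ 4 vertices and tw(G) ≥ 3. Hence tw(G) = 3 exactly.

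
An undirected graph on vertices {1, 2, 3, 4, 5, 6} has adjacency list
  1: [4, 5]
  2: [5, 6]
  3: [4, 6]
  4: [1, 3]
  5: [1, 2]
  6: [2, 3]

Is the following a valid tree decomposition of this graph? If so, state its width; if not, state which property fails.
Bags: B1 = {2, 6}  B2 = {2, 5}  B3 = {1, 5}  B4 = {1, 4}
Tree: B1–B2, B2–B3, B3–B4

A tree decomposition must satisfy three properties: every vertex lies in some bag; for every edge, both endpoints lie together in some bag; and for every vertex, the bags containing it form a connected subtree. Here vertex 3 appears in no bag, so the decomposition is invalid.

No — vertex 3 appears in no bag.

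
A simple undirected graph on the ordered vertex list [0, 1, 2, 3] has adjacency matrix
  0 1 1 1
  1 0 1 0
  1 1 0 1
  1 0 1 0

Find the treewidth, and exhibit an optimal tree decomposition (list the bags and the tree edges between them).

Treewidth 2.
One such decomposition:
Bags: B1 = {0, 1, 2}  B2 = {0, 2, 3}
Tree: B1–B2

The largest bag has 3 vertices, giving width 2; this decomposition certifies tw(G) ≤ 2. Conversely, {0, 1, 2} is a clique of size 3, and the vertices of any clique must share a bag in every tree decomposition; so some bag has ≥ 3 vertices and tw(G) ≥ 2. The upper and lower bounds meet at 2, so that is the treewidth.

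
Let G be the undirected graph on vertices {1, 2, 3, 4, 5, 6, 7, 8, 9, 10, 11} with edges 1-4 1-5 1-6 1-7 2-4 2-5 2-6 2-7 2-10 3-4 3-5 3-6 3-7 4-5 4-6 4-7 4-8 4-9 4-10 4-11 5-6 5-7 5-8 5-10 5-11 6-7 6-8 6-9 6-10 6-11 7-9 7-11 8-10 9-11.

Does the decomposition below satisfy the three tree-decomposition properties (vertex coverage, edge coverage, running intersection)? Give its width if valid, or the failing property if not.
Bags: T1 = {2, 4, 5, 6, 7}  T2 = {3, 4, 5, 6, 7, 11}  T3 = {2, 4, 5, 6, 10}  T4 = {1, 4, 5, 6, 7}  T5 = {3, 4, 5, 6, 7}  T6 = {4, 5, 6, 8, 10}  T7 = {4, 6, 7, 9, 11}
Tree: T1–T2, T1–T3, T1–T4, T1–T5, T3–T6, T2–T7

A tree decomposition must satisfy three properties: every vertex lies in some bag; for every edge, both endpoints lie together in some bag; and for every vertex, the bags containing it form a connected subtree. Here bags containing vertex 3 are not connected in the tree, so the decomposition is invalid.

No — bags containing vertex 3 are not connected in the tree.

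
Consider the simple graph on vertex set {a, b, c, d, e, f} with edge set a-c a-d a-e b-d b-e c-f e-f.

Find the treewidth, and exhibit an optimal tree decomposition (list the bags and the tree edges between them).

Treewidth 2.
One such decomposition:
Bags: B1 = {a, b, d}  B2 = {a, b, e}  B3 = {a, c, e}  B4 = {c, e, f}
Tree: B1–B2, B2–B3, B3–B4

Every bag has size at most 3, so the width is 3 − 1 = 2 and tw(G) ≤ 2. Since d–b–e–a–d is a cycle in G, G is not acyclic. Forests are exactly the graphs of treewidth ≤ 1, so tw(G) ≥ 2. The upper and lower bounds meet at 2, so that is the treewidth.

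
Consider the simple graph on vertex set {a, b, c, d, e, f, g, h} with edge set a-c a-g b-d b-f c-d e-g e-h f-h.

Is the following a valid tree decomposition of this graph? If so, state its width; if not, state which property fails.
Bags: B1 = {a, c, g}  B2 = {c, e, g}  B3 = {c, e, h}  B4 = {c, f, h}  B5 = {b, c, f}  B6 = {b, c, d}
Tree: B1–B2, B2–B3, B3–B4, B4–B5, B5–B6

Every vertex of G appears in some bag (union = {a, b, c, d, e, f, g, h}); every edge is covered by a bag; and for each vertex v the set of bags containing v is connected in the bag tree. The decomposition is therefore valid. The largest bag has 3 vertices, so the width is 2.

Yes; width 2.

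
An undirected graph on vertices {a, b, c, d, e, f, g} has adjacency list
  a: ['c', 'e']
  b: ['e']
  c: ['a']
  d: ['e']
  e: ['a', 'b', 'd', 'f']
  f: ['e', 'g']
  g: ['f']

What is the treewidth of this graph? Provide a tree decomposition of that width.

Each bag holds 2 vertices, so the decomposition has width 1, which upper-bounds the treewidth. Any graph with an edge has treewidth ≥ 1, and G has the edge a–e. Combining the bounds, tw(G) = 1.

Treewidth 1.
One such decomposition:
Bags: B1 = {a, e}  B2 = {e, f}  B3 = {d, e}  B4 = {b, e}  B5 = {a, c}  B6 = {f, g}
Tree: B1–B2, B1–B3, B1–B4, B1–B5, B2–B6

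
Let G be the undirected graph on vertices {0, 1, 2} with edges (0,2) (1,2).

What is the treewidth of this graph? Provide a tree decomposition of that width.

Treewidth 1.
One optimal decomposition is:
Bags: B1 = {0, 2}  B2 = {1, 2}
Tree: B1–B2

Each bag holds 2 vertices, so the decomposition has width 1, which upper-bounds the treewidth. Any graph with an edge has treewidth ≥ 1, and G has the edge 2–0. Therefore the treewidth is 1.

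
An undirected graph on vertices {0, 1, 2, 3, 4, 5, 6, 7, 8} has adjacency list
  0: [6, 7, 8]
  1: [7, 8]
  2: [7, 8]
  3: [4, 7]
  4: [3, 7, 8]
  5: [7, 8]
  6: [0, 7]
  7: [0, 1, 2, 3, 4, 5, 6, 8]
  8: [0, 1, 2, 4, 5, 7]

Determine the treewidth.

A width-2 tree decomposition is:
Bags: B1 = {1, 7, 8}  B2 = {2, 7, 8}  B3 = {5, 7, 8}  B4 = {0, 7, 8}  B5 = {4, 7, 8}  B6 = {3, 4, 7}  B7 = {0, 6, 7}
Tree: B1–B2, B2–B3, B1–B4, B3–B5, B5–B6, B4–B7
Each bag holds 3 vertices, so the decomposition has width 2, which upper-bounds the treewidth. Conversely, {0, 7, 8} is a clique of size 3, and the vertices of any clique must share a bag in every tree decomposition; so some bag has ≥ 3 vertices and tw(G) ≥ 2. Therefore the treewidth is 2.

2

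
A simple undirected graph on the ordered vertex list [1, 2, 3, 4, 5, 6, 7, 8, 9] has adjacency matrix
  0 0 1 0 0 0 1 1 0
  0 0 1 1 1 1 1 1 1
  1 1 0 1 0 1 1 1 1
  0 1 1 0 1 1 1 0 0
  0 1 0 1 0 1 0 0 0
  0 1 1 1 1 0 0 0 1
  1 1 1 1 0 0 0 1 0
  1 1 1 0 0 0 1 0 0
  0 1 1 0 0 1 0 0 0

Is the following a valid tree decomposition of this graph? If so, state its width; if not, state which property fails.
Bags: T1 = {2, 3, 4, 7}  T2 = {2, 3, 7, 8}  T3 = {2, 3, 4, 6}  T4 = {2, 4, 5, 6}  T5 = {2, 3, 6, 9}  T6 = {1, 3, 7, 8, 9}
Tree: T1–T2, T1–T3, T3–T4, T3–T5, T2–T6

No — bags containing vertex 9 are not connected in the tree.

A tree decomposition must satisfy three properties: every vertex lies in some bag; for every edge, both endpoints lie together in some bag; and for every vertex, the bags containing it form a connected subtree. Here bags containing vertex 9 are not connected in the tree, so the decomposition is invalid.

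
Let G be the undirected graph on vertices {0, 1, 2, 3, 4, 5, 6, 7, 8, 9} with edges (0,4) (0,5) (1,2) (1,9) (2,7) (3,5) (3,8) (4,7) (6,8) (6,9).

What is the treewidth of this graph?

2

A width-2 tree decomposition is:
Bags: B1 = {1, 2, 9}  B2 = {2, 7, 9}  B3 = {4, 7, 9}  B4 = {0, 4, 9}  B5 = {0, 5, 9}  B6 = {3, 5, 9}  B7 = {3, 8, 9}  B8 = {6, 8, 9}
Tree: B1–B2, B2–B3, B3–B4, B4–B5, B5–B6, B6–B7, B7–B8
Each bag holds 3 vertices, so the decomposition has width 2, which upper-bounds the treewidth. For the lower bound, G contains the cycle 9–1–2–7–4–0–5–3–8–6–9, so G is not a forest; only forests have treewidth ≤ 1, hence tw(G) ≥ 2. Hence tw(G) = 2 exactly.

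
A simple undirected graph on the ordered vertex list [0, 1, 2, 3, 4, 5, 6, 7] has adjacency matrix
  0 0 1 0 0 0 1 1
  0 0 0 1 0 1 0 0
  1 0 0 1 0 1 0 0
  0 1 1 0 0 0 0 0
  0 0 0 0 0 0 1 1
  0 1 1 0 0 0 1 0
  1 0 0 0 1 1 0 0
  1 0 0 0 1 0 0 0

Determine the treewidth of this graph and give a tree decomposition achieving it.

Treewidth 2.
Bags: B1 = {1, 3, 5}  B2 = {2, 3, 5}  B3 = {2, 5, 6}  B4 = {0, 2, 6}  B5 = {0, 4, 6}  B6 = {0, 4, 7}
Tree: B1–B2, B2–B3, B3–B4, B4–B5, B5–B6

Each bag holds 3 vertices, so the decomposition has width 2, which upper-bounds the treewidth. For the lower bound, G contains the cycle 1–3–2–5–1, so G is not a forest; only forests have treewidth ≤ 1, hence tw(G) ≥ 2. Hence tw(G) = 2 exactly.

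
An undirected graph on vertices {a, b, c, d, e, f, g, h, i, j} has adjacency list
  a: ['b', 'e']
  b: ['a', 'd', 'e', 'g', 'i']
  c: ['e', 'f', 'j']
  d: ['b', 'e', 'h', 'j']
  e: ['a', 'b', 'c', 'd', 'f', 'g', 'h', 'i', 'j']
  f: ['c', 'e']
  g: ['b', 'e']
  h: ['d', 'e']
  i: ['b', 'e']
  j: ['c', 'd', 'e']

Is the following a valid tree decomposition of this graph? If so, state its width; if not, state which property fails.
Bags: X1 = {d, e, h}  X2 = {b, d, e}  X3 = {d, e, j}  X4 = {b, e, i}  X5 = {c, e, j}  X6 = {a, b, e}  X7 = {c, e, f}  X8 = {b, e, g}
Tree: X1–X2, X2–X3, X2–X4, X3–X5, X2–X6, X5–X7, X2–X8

Every vertex of G appears in some bag (union = {a, b, c, d, e, f, g, h, i, j}); every edge is covered by a bag; and for each vertex v the set of bags containing v is connected in the bag tree. The decomposition is therefore valid. The largest bag has 3 vertices, so the width is 2.

Yes; width 2.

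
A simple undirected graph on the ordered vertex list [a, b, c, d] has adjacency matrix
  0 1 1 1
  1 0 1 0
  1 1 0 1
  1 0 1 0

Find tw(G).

2

A width-2 tree decomposition is:
Bags: B1 = {a, b, c}  B2 = {a, c, d}
Tree: B1–B2
Every bag has size at most 3, so the width is 3 − 1 = 2 and tw(G) ≤ 2. On the other hand G contains the 3-clique {a, c, d}. A clique must lie in a single bag of any decomposition, so no decomposition can have width below 2. Therefore the treewidth is 2.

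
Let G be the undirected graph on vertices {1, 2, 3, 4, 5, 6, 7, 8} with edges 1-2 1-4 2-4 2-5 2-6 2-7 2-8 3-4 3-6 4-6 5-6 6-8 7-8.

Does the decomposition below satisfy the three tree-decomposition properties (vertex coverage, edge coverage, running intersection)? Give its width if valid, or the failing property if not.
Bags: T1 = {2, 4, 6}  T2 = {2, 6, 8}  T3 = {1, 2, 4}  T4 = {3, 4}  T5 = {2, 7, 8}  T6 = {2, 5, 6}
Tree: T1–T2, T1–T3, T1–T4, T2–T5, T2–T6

No — edge (6,3) lies in no bag.

A tree decomposition must satisfy three properties: every vertex lies in some bag; for every edge, both endpoints lie together in some bag; and for every vertex, the bags containing it form a connected subtree. Here edge (6,3) lies in no bag, so the decomposition is invalid.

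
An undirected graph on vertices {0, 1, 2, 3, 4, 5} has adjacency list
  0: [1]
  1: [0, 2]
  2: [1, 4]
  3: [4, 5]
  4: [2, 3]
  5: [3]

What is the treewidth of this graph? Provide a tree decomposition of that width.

Treewidth 1.
One such decomposition:
Bags: B1 = {1, 2}  B2 = {2, 4}  B3 = {3, 4}  B4 = {0, 1}  B5 = {3, 5}
Tree: B1–B2, B2–B3, B1–B4, B3–B5

The largest bag has 2 vertices, giving width 1; this decomposition certifies tw(G) ≤ 1. Since G has at least one edge (e.g. 2–1), it is not an edgeless graph, so tw(G) ≥ 1. Therefore the treewidth is 1.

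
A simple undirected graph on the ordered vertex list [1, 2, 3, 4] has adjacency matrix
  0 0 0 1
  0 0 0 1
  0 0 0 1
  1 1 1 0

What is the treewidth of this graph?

1

A width-1 tree decomposition is:
Bags: B1 = {3, 4}  B2 = {1, 4}  B3 = {2, 4}
Tree: B1–B2, B2–B3
Each bag holds 2 vertices, so the decomposition has width 1, which upper-bounds the treewidth. Since G has at least one edge (e.g. 4–3), it is not an edgeless graph, so tw(G) ≥ 1. Therefore the treewidth is 1.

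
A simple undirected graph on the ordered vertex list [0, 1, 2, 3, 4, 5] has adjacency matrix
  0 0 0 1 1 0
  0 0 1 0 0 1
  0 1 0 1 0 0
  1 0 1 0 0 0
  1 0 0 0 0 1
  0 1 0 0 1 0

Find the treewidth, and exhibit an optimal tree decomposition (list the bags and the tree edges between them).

Treewidth 2.
Bags: B1 = {1, 2, 5}  B2 = {2, 4, 5}  B3 = {0, 2, 4}  B4 = {0, 2, 3}
Tree: B1–B2, B2–B3, B3–B4

Every bag has size at most 3, so the width is 3 − 1 = 2 and tw(G) ≤ 2. Since 2–1–5–4–0–3–2 is a cycle in G, G is not acyclic. Forests are exactly the graphs of treewidth ≤ 1, so tw(G) ≥ 2. Hence tw(G) = 2 exactly.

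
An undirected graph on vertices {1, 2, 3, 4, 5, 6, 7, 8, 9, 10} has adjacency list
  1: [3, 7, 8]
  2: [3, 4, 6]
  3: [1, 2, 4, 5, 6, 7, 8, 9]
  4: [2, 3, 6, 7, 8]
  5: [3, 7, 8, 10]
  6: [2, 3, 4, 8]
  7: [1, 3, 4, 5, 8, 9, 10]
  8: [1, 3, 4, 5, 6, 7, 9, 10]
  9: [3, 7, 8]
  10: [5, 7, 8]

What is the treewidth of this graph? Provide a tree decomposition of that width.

Treewidth 3.
One optimal decomposition is:
Bags: B1 = {3, 4, 7, 8}  B2 = {3, 5, 7, 8}  B3 = {5, 7, 8, 10}  B4 = {3, 7, 8, 9}  B5 = {3, 4, 6, 8}  B6 = {1, 3, 7, 8}  B7 = {2, 3, 4, 6}
Tree: B1–B2, B2–B3, B2–B4, B1–B5, B1–B6, B5–B7

Every bag has size at most 4, so the width is 4 − 1 = 3 and tw(G) ≤ 3. On the other hand G contains the 4-clique {5, 7, 8, 10}. A clique must lie in a single bag of any decomposition, so no decomposition can have width below 3. The upper and lower bounds meet at 3, so that is the treewidth.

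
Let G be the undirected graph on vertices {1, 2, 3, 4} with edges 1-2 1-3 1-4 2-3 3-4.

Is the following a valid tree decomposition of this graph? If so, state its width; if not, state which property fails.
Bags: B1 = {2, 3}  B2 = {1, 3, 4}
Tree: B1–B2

No — edge (1,2) lies in no bag.

A tree decomposition must satisfy three properties: every vertex lies in some bag; for every edge, both endpoints lie together in some bag; and for every vertex, the bags containing it form a connected subtree. Here edge (1,2) lies in no bag, so the decomposition is invalid.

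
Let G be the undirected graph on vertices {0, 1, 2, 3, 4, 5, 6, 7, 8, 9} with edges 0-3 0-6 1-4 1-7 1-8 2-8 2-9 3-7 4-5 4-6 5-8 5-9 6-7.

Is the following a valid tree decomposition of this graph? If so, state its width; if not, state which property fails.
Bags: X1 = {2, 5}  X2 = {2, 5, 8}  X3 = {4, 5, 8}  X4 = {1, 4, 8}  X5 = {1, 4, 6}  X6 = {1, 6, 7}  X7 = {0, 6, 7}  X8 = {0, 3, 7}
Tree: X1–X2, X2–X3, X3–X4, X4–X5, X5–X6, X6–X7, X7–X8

No — vertex 9 appears in no bag.

A tree decomposition must satisfy three properties: every vertex lies in some bag; for every edge, both endpoints lie together in some bag; and for every vertex, the bags containing it form a connected subtree. Here vertex 9 appears in no bag, so the decomposition is invalid.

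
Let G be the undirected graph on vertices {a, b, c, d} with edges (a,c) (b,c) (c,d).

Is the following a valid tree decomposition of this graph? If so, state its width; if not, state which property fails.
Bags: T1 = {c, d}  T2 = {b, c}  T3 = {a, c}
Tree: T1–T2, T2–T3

Every vertex of G appears in some bag (union = {a, b, c, d}); every edge is covered by a bag; and for each vertex v the set of bags containing v is connected in the bag tree. The decomposition is therefore valid. The largest bag has 2 vertices, so the width is 1.

Yes; width 1.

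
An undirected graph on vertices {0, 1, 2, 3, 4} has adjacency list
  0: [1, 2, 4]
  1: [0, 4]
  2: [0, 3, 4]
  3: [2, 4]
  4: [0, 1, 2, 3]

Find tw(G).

2

A width-2 tree decomposition is:
Bags: B1 = {2, 3, 4}  B2 = {0, 2, 4}  B3 = {0, 1, 4}
Tree: B1–B2, B2–B3
Each bag holds 3 vertices, so the decomposition has width 2, which upper-bounds the treewidth. Conversely, {0, 1, 4} is a clique of size 3, and the vertices of any clique must share a bag in every tree decomposition; so some bag has ≥ 3 vertices and tw(G) ≥ 2. Combining the bounds, tw(G) = 2.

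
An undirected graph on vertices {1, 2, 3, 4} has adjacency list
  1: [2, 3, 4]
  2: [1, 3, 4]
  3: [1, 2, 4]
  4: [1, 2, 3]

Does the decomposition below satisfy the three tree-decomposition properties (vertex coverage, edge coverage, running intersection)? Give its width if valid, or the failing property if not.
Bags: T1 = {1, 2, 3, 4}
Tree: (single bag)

Vertex coverage: the bags together contain {1, 2, 3, 4}, the full vertex set. Edge coverage: each edge of G has both endpoints in at least one bag. Running intersection: for every vertex, the bags containing it form a connected subtree. All three properties hold, so this is a valid tree decomposition of width max|bag| − 1 = 3, and hence tw(G) ≤ 3.

Yes; width 3.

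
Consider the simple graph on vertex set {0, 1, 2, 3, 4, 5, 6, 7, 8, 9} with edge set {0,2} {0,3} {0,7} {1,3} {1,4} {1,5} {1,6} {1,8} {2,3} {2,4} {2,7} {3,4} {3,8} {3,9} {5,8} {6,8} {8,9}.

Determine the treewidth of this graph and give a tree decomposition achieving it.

Each bag holds 3 vertices, so the decomposition has width 2, which upper-bounds the treewidth. On the other hand G contains the 3-clique {0, 2, 3}. A clique must lie in a single bag of any decomposition, so no decomposition can have width below 2. Therefore the treewidth is 2.

Treewidth 2.
One such decomposition:
Bags: B1 = {1, 3, 8}  B2 = {1, 5, 8}  B3 = {1, 3, 4}  B4 = {3, 8, 9}  B5 = {2, 3, 4}  B6 = {0, 2, 3}  B7 = {1, 6, 8}  B8 = {0, 2, 7}
Tree: B1–B2, B1–B3, B1–B4, B3–B5, B5–B6, B2–B7, B6–B8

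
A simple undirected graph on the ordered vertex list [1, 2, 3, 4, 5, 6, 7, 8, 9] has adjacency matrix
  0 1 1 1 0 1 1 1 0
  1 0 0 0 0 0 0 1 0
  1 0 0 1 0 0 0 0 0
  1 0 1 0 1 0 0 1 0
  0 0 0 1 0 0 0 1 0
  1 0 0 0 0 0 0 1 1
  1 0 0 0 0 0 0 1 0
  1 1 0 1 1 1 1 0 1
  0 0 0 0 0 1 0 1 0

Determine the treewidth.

A width-2 tree decomposition is:
Bags: B1 = {1, 4, 8}  B2 = {1, 3, 4}  B3 = {1, 7, 8}  B4 = {1, 6, 8}  B5 = {4, 5, 8}  B6 = {6, 8, 9}  B7 = {1, 2, 8}
Tree: B1–B2, B1–B3, B3–B4, B1–B5, B4–B6, B3–B7
Every bag has size at most 3, so the width is 3 − 1 = 2 and tw(G) ≤ 2. Conversely, {1, 2, 8} is a clique of size 3, and the vertices of any clique must share a bag in every tree decomposition; so some bag has ≥ 3 vertices and tw(G) ≥ 2. Combining the bounds, tw(G) = 2.

2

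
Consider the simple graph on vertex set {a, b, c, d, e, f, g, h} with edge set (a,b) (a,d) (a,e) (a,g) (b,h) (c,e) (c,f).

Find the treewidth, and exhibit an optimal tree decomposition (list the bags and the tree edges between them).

The largest bag has 2 vertices, giving width 1; this decomposition certifies tw(G) ≤ 1. G has an edge, so its treewidth is at least 1. The upper and lower bounds meet at 1, so that is the treewidth.

Treewidth 1.
One such decomposition:
Bags: B1 = {a, d}  B2 = {a, e}  B3 = {c, e}  B4 = {a, b}  B5 = {b, h}  B6 = {c, f}  B7 = {a, g}
Tree: B1–B2, B2–B3, B2–B4, B4–B5, B3–B6, B2–B7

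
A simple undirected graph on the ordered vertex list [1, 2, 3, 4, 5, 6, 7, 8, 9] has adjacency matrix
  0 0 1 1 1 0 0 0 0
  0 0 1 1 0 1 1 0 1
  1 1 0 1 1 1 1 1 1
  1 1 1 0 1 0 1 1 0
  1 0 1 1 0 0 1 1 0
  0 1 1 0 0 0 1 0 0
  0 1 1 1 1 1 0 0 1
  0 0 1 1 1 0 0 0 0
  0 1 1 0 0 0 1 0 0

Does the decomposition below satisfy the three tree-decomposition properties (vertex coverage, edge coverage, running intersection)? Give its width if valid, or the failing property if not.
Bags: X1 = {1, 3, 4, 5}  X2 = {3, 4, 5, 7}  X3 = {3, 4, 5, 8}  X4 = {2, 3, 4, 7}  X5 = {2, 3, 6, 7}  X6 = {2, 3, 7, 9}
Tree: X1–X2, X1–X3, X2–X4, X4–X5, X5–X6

Yes; width 3.

Checking the three conditions: (i) the bags cover all of {1, 2, 3, 4, 5, 6, 7, 8, 9}; (ii) for each edge, some bag contains both endpoints; (iii) the bags containing any fixed vertex form a subtree. All hold, so the decomposition is valid with width 4 − 1 = 3.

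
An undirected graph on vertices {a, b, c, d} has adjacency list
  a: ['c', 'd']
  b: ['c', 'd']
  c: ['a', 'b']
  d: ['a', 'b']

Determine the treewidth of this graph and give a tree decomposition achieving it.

Each bag holds 3 vertices, so the decomposition has width 2, which upper-bounds the treewidth. Since b–d–a–c–b is a cycle in G, G is not acyclic. Forests are exactly the graphs of treewidth ≤ 1, so tw(G) ≥ 2. Combining the bounds, tw(G) = 2.

Treewidth 2.
Bags: B1 = {a, b, d}  B2 = {a, b, c}
Tree: B1–B2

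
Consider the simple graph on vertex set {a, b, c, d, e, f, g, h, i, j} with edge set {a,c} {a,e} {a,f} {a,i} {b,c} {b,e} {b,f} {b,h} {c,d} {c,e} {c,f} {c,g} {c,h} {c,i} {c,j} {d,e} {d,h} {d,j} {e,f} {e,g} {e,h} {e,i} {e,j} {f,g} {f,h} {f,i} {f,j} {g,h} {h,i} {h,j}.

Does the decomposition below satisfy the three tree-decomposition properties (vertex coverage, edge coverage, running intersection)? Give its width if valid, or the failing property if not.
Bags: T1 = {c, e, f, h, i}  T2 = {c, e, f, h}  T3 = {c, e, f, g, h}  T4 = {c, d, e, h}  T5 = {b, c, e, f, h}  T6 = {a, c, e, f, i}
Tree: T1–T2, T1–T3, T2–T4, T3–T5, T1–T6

A tree decomposition must satisfy three properties: every vertex lies in some bag; for every edge, both endpoints lie together in some bag; and for every vertex, the bags containing it form a connected subtree. Here vertex j appears in no bag, so the decomposition is invalid.

No — vertex j appears in no bag.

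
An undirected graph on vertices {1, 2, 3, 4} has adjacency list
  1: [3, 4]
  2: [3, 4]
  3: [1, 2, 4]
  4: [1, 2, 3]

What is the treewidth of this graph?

2

A width-2 tree decomposition is:
Bags: B1 = {2, 3, 4}  B2 = {1, 3, 4}
Tree: B1–B2
The largest bag has 3 vertices, giving width 2; this decomposition certifies tw(G) ≤ 2. Conversely, {1, 3, 4} is a clique of size 3, and the vertices of any clique must share a bag in every tree decomposition; so some bag has ≥ 3 vertices and tw(G) ≥ 2. Hence tw(G) = 2 exactly.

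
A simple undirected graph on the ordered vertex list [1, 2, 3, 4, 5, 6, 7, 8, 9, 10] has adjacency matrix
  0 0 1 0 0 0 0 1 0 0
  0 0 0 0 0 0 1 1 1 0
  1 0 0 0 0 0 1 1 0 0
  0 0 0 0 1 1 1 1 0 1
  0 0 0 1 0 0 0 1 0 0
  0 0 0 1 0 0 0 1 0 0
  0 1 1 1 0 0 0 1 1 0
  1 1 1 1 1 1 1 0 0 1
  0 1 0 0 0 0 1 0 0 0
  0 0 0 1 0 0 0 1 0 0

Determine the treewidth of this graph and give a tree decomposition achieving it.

Treewidth 2.
Bags: B1 = {4, 7, 8}  B2 = {4, 6, 8}  B3 = {2, 7, 8}  B4 = {2, 7, 9}  B5 = {4, 8, 10}  B6 = {3, 7, 8}  B7 = {1, 3, 8}  B8 = {4, 5, 8}
Tree: B1–B2, B1–B3, B3–B4, B2–B5, B3–B6, B6–B7, B2–B8

Every bag has size at most 3, so the width is 3 − 1 = 2 and tw(G) ≤ 2. Conversely, {1, 3, 8} is a clique of size 3, and the vertices of any clique must share a bag in every tree decomposition; so some bag has ≥ 3 vertices and tw(G) ≥ 2. Hence tw(G) = 2 exactly.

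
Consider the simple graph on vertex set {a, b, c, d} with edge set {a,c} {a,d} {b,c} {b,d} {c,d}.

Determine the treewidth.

2

A width-2 tree decomposition is:
Bags: B1 = {b, c, d}  B2 = {a, c, d}
Tree: B1–B2
The largest bag has 3 vertices, giving width 2; this decomposition certifies tw(G) ≤ 2. On the other hand G contains the 3-clique {a, c, d}. A clique must lie in a single bag of any decomposition, so no decomposition can have width below 2. Hence tw(G) = 2 exactly.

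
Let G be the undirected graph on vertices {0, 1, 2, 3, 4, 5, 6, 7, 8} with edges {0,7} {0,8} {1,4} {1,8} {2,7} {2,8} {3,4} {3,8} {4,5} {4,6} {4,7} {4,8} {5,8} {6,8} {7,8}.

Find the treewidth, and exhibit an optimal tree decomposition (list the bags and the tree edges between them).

Treewidth 2.
Bags: B1 = {4, 5, 8}  B2 = {4, 7, 8}  B3 = {3, 4, 8}  B4 = {0, 7, 8}  B5 = {2, 7, 8}  B6 = {1, 4, 8}  B7 = {4, 6, 8}
Tree: B1–B2, B1–B3, B2–B4, B4–B5, B3–B6, B3–B7

Each bag holds 3 vertices, so the decomposition has width 2, which upper-bounds the treewidth. For the lower bound, the 3 vertices {0, 7, 8} are pairwise adjacent, and any tree decomposition puts a clique entirely inside one bag — forcing width ≥ 2. The upper and lower bounds meet at 2, so that is the treewidth.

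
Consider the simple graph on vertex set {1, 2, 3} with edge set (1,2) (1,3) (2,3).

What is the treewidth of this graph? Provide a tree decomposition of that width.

Treewidth 2.
Bags: B1 = {1, 2, 3}
Tree: (single bag)

With just one bag of size 3, the width is 3 − 1 = 2, so tw(G) ≤ 2. For the lower bound, the 3 vertices {1, 2, 3} are pairwise adjacent, and any tree decomposition puts a clique entirely inside one bag — forcing width ≥ 2. The upper and lower bounds meet at 2, so that is the treewidth.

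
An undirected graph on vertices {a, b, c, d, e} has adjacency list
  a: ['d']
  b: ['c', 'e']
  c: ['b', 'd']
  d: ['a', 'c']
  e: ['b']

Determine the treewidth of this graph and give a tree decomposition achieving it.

Treewidth 1.
One such decomposition:
Bags: B1 = {a, d}  B2 = {c, d}  B3 = {b, c}  B4 = {b, e}
Tree: B1–B2, B2–B3, B3–B4

Every bag has size at most 2, so the width is 2 − 1 = 1 and tw(G) ≤ 1. G has an edge, so its treewidth is at least 1. Hence tw(G) = 1 exactly.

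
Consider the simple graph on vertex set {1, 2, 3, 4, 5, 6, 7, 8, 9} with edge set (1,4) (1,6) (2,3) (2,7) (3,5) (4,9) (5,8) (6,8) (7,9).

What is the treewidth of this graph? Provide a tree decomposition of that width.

The largest bag has 3 vertices, giving width 2; this decomposition certifies tw(G) ≤ 2. For the lower bound, G contains the cycle 1–6–8–5–3–2–7–9–4–1, so G is not a forest; only forests have treewidth ≤ 1, hence tw(G) ≥ 2. Therefore the treewidth is 2.

Treewidth 2.
One optimal decomposition is:
Bags: B1 = {1, 6, 8}  B2 = {1, 5, 8}  B3 = {1, 3, 5}  B4 = {1, 2, 3}  B5 = {1, 2, 7}  B6 = {1, 7, 9}  B7 = {1, 4, 9}
Tree: B1–B2, B2–B3, B3–B4, B4–B5, B5–B6, B6–B7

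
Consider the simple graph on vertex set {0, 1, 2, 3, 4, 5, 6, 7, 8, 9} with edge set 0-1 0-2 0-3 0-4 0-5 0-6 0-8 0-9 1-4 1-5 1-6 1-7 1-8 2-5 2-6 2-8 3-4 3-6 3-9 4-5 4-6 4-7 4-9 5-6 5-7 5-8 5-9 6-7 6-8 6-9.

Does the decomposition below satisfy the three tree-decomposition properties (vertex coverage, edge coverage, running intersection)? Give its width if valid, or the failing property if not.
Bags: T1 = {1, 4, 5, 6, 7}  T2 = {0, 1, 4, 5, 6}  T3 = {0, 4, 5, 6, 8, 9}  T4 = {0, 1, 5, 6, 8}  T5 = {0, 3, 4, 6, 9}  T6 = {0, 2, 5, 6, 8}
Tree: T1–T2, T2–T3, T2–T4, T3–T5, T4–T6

A tree decomposition must satisfy three properties: every vertex lies in some bag; for every edge, both endpoints lie together in some bag; and for every vertex, the bags containing it form a connected subtree. Here bags containing vertex 8 are not connected in the tree, so the decomposition is invalid.

No — bags containing vertex 8 are not connected in the tree.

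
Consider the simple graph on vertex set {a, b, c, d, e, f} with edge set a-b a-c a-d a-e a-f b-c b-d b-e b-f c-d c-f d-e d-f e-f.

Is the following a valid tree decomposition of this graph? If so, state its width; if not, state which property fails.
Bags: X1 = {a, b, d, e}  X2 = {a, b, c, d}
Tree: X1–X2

A tree decomposition must satisfy three properties: every vertex lies in some bag; for every edge, both endpoints lie together in some bag; and for every vertex, the bags containing it form a connected subtree. Here vertex f appears in no bag, so the decomposition is invalid.

No — vertex f appears in no bag.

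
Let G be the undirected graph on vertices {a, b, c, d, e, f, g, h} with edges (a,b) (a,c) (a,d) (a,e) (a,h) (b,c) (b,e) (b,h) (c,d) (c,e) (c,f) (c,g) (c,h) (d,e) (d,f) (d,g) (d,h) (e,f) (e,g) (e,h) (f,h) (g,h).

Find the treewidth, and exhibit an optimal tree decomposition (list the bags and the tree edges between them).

Each bag holds 5 vertices, so the decomposition has width 4, which upper-bounds the treewidth. Conversely, {c, d, e, g, h} is a clique of size 5, and the vertices of any clique must share a bag in every tree decomposition; so some bag has ≥ 5 vertices and tw(G) ≥ 4. The upper and lower bounds meet at 4, so that is the treewidth.

Treewidth 4.
One such decomposition:
Bags: B1 = {a, c, d, e, h}  B2 = {c, d, e, g, h}  B3 = {a, b, c, e, h}  B4 = {c, d, e, f, h}
Tree: B1–B2, B1–B3, B1–B4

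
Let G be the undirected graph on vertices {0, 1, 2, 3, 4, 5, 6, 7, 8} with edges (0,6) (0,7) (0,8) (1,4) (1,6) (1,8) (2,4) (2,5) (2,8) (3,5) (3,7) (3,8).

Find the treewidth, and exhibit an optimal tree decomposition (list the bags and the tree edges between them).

Each bag holds 4 vertices, so the decomposition has width 3, which upper-bounds the treewidth. For the lower bound: the 4 vertex sets {0,6,7}, {3}, {8}, {1,2,4,5} are disjoint, each induces a connected subgraph, and every pair is joined by at least one edge of G. Contracting each set to a single vertex therefore yields K_{4} as a minor, and since treewidth is minor-monotone, tw(G) ≥ tw(K_{4}) = 3. The upper and lower bounds meet at 3, so that is the treewidth.

Treewidth 3.
One optimal decomposition is:
Bags: B1 = {0, 3, 6, 7}  B2 = {0, 3, 6, 8}  B3 = {1, 3, 6, 8}  B4 = {1, 3, 5, 8}  B5 = {1, 2, 5, 8}  B6 = {1, 2, 4, 5}
Tree: B1–B2, B2–B3, B3–B4, B4–B5, B5–B6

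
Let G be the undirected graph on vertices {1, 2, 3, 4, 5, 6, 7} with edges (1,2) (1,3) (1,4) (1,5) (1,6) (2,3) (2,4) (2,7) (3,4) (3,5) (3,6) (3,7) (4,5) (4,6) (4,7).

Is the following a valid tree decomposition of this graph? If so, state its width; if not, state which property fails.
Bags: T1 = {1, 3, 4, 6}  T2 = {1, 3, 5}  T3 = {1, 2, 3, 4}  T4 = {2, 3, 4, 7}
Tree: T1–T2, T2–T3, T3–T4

No — edge (4,5) lies in no bag.

A tree decomposition must satisfy three properties: every vertex lies in some bag; for every edge, both endpoints lie together in some bag; and for every vertex, the bags containing it form a connected subtree. Here edge (4,5) lies in no bag, so the decomposition is invalid.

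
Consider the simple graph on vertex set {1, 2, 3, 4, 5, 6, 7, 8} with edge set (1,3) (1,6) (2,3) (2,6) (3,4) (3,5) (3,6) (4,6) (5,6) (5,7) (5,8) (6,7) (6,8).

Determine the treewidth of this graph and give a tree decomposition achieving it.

Treewidth 2.
Bags: B1 = {2, 3, 6}  B2 = {3, 5, 6}  B3 = {1, 3, 6}  B4 = {3, 4, 6}  B5 = {5, 6, 8}  B6 = {5, 6, 7}
Tree: B1–B2, B2–B3, B2–B4, B2–B5, B5–B6

The largest bag has 3 vertices, giving width 2; this decomposition certifies tw(G) ≤ 2. For the lower bound, the 3 vertices {5, 6, 8} are pairwise adjacent, and any tree decomposition puts a clique entirely inside one bag — forcing width ≥ 2. The upper and lower bounds meet at 2, so that is the treewidth.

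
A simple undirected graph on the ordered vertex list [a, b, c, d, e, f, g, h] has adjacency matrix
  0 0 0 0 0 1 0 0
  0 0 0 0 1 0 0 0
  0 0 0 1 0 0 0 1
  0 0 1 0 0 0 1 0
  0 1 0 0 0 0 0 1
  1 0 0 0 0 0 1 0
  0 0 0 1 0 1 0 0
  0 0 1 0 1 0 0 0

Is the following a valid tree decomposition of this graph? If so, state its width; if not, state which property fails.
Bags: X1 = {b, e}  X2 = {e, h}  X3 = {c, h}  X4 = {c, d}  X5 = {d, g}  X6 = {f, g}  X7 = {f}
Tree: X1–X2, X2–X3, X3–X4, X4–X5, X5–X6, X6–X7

No — vertex a appears in no bag.

A tree decomposition must satisfy three properties: every vertex lies in some bag; for every edge, both endpoints lie together in some bag; and for every vertex, the bags containing it form a connected subtree. Here vertex a appears in no bag, so the decomposition is invalid.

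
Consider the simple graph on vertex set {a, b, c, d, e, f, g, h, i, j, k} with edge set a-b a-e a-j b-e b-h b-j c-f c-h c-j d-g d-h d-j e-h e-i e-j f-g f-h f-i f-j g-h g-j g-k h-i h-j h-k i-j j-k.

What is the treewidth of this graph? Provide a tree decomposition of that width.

Every bag has size at most 4, so the width is 4 − 1 = 3 and tw(G) ≤ 3. Conversely, {d, g, h, j} is a clique of size 4, and the vertices of any clique must share a bag in every tree decomposition; so some bag has ≥ 4 vertices and tw(G) ≥ 3. Hence tw(G) = 3 exactly.

Treewidth 3.
One such decomposition:
Bags: B1 = {f, g, h, j}  B2 = {f, h, i, j}  B3 = {d, g, h, j}  B4 = {c, f, h, j}  B5 = {g, h, j, k}  B6 = {e, h, i, j}  B7 = {b, e, h, j}  B8 = {a, b, e, j}
Tree: B1–B2, B1–B3, B2–B4, B1–B5, B2–B6, B6–B7, B7–B8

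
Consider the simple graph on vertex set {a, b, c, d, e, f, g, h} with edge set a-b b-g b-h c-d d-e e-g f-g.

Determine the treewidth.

A width-1 tree decomposition is:
Bags: B1 = {d, e}  B2 = {c, d}  B3 = {e, g}  B4 = {b, g}  B5 = {a, b}  B6 = {f, g}  B7 = {b, h}
Tree: B1–B2, B1–B3, B3–B4, B4–B5, B3–B6, B4–B7
The largest bag has 2 vertices, giving width 1; this decomposition certifies tw(G) ≤ 1. Any graph with an edge has treewidth ≥ 1, and G has the edge e–d. The upper and lower bounds meet at 1, so that is the treewidth.

1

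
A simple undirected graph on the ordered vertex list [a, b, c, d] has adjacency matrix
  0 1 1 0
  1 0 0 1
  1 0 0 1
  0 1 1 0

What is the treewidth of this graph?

A width-2 tree decomposition is:
Bags: B1 = {a, b, d}  B2 = {a, c, d}
Tree: B1–B2
The largest bag has 3 vertices, giving width 2; this decomposition certifies tw(G) ≤ 2. The edges d–b–a–c–d form a cycle, so G is not a tree and its treewidth is at least 2. Therefore the treewidth is 2.

2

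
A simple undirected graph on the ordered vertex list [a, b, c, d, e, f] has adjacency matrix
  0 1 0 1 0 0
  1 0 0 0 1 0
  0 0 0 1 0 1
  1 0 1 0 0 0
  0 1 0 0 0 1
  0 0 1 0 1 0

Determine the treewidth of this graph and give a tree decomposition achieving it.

Every bag has size at most 3, so the width is 3 − 1 = 2 and tw(G) ≤ 2. The edges f–c–d–a–b–e–f form a cycle, so G is not a tree and its treewidth is at least 2. Hence tw(G) = 2 exactly.

Treewidth 2.
Bags: B1 = {c, d, f}  B2 = {a, d, f}  B3 = {a, b, f}  B4 = {b, e, f}
Tree: B1–B2, B2–B3, B3–B4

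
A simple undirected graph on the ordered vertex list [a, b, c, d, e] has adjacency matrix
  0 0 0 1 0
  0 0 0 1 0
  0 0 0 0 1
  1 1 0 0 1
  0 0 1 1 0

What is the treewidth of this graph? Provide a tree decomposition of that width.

Treewidth 1.
One such decomposition:
Bags: B1 = {b, d}  B2 = {d, e}  B3 = {a, d}  B4 = {c, e}
Tree: B1–B2, B2–B3, B2–B4

Each bag holds 2 vertices, so the decomposition has width 1, which upper-bounds the treewidth. Since G has at least one edge (e.g. d–b), it is not an edgeless graph, so tw(G) ≥ 1. The upper and lower bounds meet at 1, so that is the treewidth.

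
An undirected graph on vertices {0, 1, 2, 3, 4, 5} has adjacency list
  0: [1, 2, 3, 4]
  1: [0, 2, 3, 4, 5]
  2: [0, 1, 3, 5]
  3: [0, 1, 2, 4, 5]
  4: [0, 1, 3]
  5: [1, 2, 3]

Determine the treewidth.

A width-3 tree decomposition is:
Bags: B1 = {0, 1, 2, 3}  B2 = {0, 1, 3, 4}  B3 = {1, 2, 3, 5}
Tree: B1–B2, B1–B3
The largest bag has 4 vertices, giving width 3; this decomposition certifies tw(G) ≤ 3. For the lower bound, the 4 vertices {0, 1, 2, 3} are pairwise adjacent, and any tree decomposition puts a clique entirely inside one bag — forcing width ≥ 3. Combining the bounds, tw(G) = 3.

3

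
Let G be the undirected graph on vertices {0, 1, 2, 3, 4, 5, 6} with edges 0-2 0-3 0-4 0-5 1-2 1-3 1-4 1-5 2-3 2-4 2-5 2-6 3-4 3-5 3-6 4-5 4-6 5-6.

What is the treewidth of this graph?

A width-4 tree decomposition is:
Bags: B1 = {0, 2, 3, 4, 5}  B2 = {1, 2, 3, 4, 5}  B3 = {2, 3, 4, 5, 6}
Tree: B1–B2, B1–B3
Each bag holds 5 vertices, so the decomposition has width 4, which upper-bounds the treewidth. On the other hand G contains the 5-clique {0, 2, 3, 4, 5}. A clique must lie in a single bag of any decomposition, so no decomposition can have width below 4. The upper and lower bounds meet at 4, so that is the treewidth.

4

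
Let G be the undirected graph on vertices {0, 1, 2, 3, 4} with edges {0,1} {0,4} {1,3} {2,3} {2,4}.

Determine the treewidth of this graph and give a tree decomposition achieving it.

The largest bag has 3 vertices, giving width 2; this decomposition certifies tw(G) ≤ 2. The edges 0–4–2–3–1–0 form a cycle, so G is not a tree and its treewidth is at least 2. Therefore the treewidth is 2.

Treewidth 2.
One such decomposition:
Bags: B1 = {0, 2, 4}  B2 = {0, 2, 3}  B3 = {0, 1, 3}
Tree: B1–B2, B2–B3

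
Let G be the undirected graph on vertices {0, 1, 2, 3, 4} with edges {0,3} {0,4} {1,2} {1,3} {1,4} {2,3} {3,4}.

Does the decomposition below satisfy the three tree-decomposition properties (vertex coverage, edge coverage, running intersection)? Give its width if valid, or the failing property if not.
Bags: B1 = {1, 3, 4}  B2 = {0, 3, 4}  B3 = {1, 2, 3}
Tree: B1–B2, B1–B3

Vertex coverage: the bags together contain {0, 1, 2, 3, 4}, the full vertex set. Edge coverage: each edge of G has both endpoints in at least one bag. Running intersection: for every vertex, the bags containing it form a connected subtree. All three properties hold, so this is a valid tree decomposition of width max|bag| − 1 = 2, and hence tw(G) ≤ 2.

Yes; width 2.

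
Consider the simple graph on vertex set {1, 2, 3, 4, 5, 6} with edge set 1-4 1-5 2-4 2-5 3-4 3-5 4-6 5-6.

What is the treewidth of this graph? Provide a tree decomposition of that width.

Treewidth 2.
One such decomposition:
Bags: B1 = {3, 4, 5}  B2 = {1, 4, 5}  B3 = {4, 5, 6}  B4 = {2, 4, 5}
Tree: B1–B2, B2–B3, B3–B4

Each bag holds 3 vertices, so the decomposition has width 2, which upper-bounds the treewidth. For the lower bound, G contains the cycle 3–4–1–5–3, so G is not a forest; only forests have treewidth ≤ 1, hence tw(G) ≥ 2. The upper and lower bounds meet at 2, so that is the treewidth.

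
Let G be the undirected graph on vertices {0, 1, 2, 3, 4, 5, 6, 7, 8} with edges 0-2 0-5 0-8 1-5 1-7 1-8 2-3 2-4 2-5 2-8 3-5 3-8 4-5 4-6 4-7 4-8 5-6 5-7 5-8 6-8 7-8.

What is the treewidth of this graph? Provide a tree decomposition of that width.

Every bag has size at most 4, so the width is 4 − 1 = 3 and tw(G) ≤ 3. For the lower bound, the 4 vertices {1, 5, 7, 8} are pairwise adjacent, and any tree decomposition puts a clique entirely inside one bag — forcing width ≥ 3. Therefore the treewidth is 3.

Treewidth 3.
Bags: B1 = {1, 5, 7, 8}  B2 = {4, 5, 7, 8}  B3 = {2, 4, 5, 8}  B4 = {4, 5, 6, 8}  B5 = {2, 3, 5, 8}  B6 = {0, 2, 5, 8}
Tree: B1–B2, B2–B3, B2–B4, B3–B5, B3–B6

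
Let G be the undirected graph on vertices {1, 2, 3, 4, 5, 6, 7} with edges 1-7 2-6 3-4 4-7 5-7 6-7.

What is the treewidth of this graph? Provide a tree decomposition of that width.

Treewidth 1.
One such decomposition:
Bags: B1 = {4, 7}  B2 = {3, 4}  B3 = {6, 7}  B4 = {1, 7}  B5 = {2, 6}  B6 = {5, 7}
Tree: B1–B2, B1–B3, B1–B4, B3–B5, B4–B6

Each bag holds 2 vertices, so the decomposition has width 1, which upper-bounds the treewidth. Since G has at least one edge (e.g. 7–4), it is not an edgeless graph, so tw(G) ≥ 1. Therefore the treewidth is 1.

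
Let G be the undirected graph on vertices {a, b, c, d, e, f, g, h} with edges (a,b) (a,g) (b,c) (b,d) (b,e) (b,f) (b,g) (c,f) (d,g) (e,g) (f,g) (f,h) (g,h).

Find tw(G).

A width-2 tree decomposition is:
Bags: B1 = {b, f, g}  B2 = {b, d, g}  B3 = {b, c, f}  B4 = {a, b, g}  B5 = {f, g, h}  B6 = {b, e, g}
Tree: B1–B2, B1–B3, B1–B4, B1–B5, B4–B6
Each bag holds 3 vertices, so the decomposition has width 2, which upper-bounds the treewidth. On the other hand G contains the 3-clique {f, g, h}. A clique must lie in a single bag of any decomposition, so no decomposition can have width below 2. The upper and lower bounds meet at 2, so that is the treewidth.

2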